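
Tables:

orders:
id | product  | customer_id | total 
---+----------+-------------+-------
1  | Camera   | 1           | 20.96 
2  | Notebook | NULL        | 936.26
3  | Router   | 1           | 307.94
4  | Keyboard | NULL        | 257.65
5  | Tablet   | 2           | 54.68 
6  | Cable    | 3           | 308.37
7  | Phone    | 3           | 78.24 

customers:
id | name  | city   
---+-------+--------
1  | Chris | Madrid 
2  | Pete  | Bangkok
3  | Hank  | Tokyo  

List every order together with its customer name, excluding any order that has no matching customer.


INNER JOIN keeps only orders rows whose customer_id matches an id in customers. Walk through each order:
  - order 1 (Camera): customer_id=1 -> matches Chris
  - order 2 (Notebook): customer_id=NULL, no match -> dropped
  - order 3 (Router): customer_id=1 -> matches Chris
  - order 4 (Keyboard): customer_id=NULL, no match -> dropped
  - order 5 (Tablet): customer_id=2 -> matches Pete
  - order 6 (Cable): customer_id=3 -> matches Hank
  - order 7 (Phone): customer_id=3 -> matches Hank
So 2 of 7 rows are dropped.

SQL:
SELECT a.product, b.name AS customer
FROM orders a
INNER JOIN customers b ON a.customer_id = b.id

Result:
product | customer
--------+---------
Camera  | Chris   
Router  | Chris   
Tablet  | Pete    
Cable   | Hank    
Phone   | Hank    


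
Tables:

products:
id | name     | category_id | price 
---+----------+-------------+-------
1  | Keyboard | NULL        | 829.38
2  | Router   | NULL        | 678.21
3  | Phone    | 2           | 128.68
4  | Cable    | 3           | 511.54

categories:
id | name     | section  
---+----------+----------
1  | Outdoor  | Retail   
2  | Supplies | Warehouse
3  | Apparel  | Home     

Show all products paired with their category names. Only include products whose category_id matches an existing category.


INNER JOIN keeps only products rows whose category_id matches an id in categories. Walk through each product:
  - product 1 (Keyboard): category_id=NULL, no match -> dropped
  - product 2 (Router): category_id=NULL, no match -> dropped
  - product 3 (Phone): category_id=2 -> matches Supplies
  - product 4 (Cable): category_id=3 -> matches Apparel
So 2 of 4 rows are dropped.

SQL:
SELECT a.name, b.name AS category
FROM products a
INNER JOIN categories b ON a.category_id = b.id

Result:
name  | category
------+---------
Phone | Supplies
Cable | Apparel 


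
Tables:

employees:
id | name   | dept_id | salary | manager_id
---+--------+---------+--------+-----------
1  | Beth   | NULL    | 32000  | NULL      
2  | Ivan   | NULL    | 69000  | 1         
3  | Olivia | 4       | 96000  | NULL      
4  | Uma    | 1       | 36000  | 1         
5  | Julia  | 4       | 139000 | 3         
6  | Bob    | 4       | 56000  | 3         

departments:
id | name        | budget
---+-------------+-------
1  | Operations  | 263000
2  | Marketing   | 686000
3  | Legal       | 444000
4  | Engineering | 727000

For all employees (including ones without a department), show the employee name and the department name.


LEFT JOIN keeps every row from employees (the left table); where dept_id has no match in departments, the department columns become NULL. Walk through each employee:
  - employee 1 (Beth): dept_id=NULL, no match -> kept with NULL
  - employee 2 (Ivan): dept_id=NULL, no match -> kept with NULL
  - employee 3 (Olivia): dept_id=4 -> matches Engineering
  - employee 4 (Uma): dept_id=1 -> matches Operations
  - employee 5 (Julia): dept_id=4 -> matches Engineering
  - employee 6 (Bob): dept_id=4 -> matches Engineering
All 6 rows appear; 2 have NULL department.

SQL:
SELECT a.name, b.name AS department
FROM employees a
LEFT JOIN departments b ON a.dept_id = b.id

Result:
name   | department 
-------+------------
Beth   | NULL       
Ivan   | NULL       
Olivia | Engineering
Uma    | Operations 
Julia  | Engineering
Bob    | Engineering


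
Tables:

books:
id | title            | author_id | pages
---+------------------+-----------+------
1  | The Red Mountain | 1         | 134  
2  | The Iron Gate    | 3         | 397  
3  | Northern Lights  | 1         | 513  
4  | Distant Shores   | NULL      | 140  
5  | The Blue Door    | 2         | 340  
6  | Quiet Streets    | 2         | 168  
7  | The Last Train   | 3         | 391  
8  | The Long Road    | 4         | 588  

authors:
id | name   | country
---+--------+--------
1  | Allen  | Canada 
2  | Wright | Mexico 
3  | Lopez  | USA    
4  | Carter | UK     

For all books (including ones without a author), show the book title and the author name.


LEFT JOIN keeps every row from books (the left table); where author_id has no match in authors, the author columns become NULL. Walk through each book:
  - book 1 (The Red Mountain): author_id=1 -> matches Allen
  - book 2 (The Iron Gate): author_id=3 -> matches Lopez
  - book 3 (Northern Lights): author_id=1 -> matches Allen
  - book 4 (Distant Shores): author_id=NULL, no match -> kept with NULL
  - book 5 (The Blue Door): author_id=2 -> matches Wright
  - book 6 (Quiet Streets): author_id=2 -> matches Wright
  - book 7 (The Last Train): author_id=3 -> matches Lopez
  - book 8 (The Long Road): author_id=4 -> matches Carter
All 8 rows appear; 1 has NULL author.

SQL:
SELECT a.title, b.name AS author
FROM books a
LEFT JOIN authors b ON a.author_id = b.id

Result:
title            | author
-----------------+-------
The Red Mountain | Allen 
The Iron Gate    | Lopez 
Northern Lights  | Allen 
Distant Shores   | NULL  
The Blue Door    | Wright
Quiet Streets    | Wright
The Last Train   | Lopez 
The Long Road    | Carter


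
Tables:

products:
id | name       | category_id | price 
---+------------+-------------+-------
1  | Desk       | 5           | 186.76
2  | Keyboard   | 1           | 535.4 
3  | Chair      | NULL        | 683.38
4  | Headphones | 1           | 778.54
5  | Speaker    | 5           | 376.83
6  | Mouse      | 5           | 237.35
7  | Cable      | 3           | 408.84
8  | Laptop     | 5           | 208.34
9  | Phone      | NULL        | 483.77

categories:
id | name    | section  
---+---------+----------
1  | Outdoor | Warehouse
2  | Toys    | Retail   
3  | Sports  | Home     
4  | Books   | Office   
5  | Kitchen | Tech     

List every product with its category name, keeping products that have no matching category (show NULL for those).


LEFT JOIN keeps every row from products (the left table); where category_id has no match in categories, the category columns become NULL. Walk through each product:
  - product 1 (Desk): category_id=5 -> matches Kitchen
  - product 2 (Keyboard): category_id=1 -> matches Outdoor
  - product 3 (Chair): category_id=NULL, no match -> kept with NULL
  - product 4 (Headphones): category_id=1 -> matches Outdoor
  - product 5 (Speaker): category_id=5 -> matches Kitchen
  - product 6 (Mouse): category_id=5 -> matches Kitchen
  - product 7 (Cable): category_id=3 -> matches Sports
  - product 8 (Laptop): category_id=5 -> matches Kitchen
  - product 9 (Phone): category_id=NULL, no match -> kept with NULL
All 9 rows appear; 2 have NULL category.

SQL:
SELECT a.name, b.name AS category
FROM products a
LEFT JOIN categories b ON a.category_id = b.id

Result:
name       | category
-----------+---------
Desk       | Kitchen 
Keyboard   | Outdoor 
Chair      | NULL    
Headphones | Outdoor 
Speaker    | Kitchen 
Mouse      | Kitchen 
Cable      | Sports  
Laptop     | Kitchen 
Phone      | NULL    


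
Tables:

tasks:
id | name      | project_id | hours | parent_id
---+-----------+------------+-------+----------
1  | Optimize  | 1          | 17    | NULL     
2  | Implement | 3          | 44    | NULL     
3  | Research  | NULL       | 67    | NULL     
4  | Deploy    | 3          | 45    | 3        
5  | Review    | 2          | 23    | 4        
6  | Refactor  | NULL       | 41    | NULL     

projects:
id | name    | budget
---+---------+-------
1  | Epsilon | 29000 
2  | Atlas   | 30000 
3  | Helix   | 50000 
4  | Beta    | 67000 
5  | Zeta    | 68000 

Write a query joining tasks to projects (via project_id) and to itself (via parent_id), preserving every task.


Two LEFT JOINs from the same base table tasks: one to projects via project_id, one to tasks itself via parent_id. Both are LEFT so every task is preserved.
Match against projects:
  - task 1 (Optimize): project_id=1 -> matches Epsilon
  - task 2 (Implement): project_id=3 -> matches Helix
  - task 3 (Research): project_id=NULL, no match -> kept with NULL
  - task 4 (Deploy): project_id=3 -> matches Helix
  - task 5 (Review): project_id=2 -> matches Atlas
  - task 6 (Refactor): project_id=NULL, no match -> kept with NULL
Match against tasks (self):
  - task 1 (Optimize): parent_id=NULL -> NULL
  - task 2 (Implement): parent_id=NULL -> NULL
  - task 3 (Research): parent_id=NULL -> NULL
  - task 4 (Deploy): parent_id=3 -> Research
  - task 5 (Review): parent_id=4 -> Deploy
  - task 6 (Refactor): parent_id=NULL -> NULL

SQL:
SELECT a.name, b.name AS project, c.name AS parent
FROM tasks a
LEFT JOIN projects b ON a.project_id = b.id
LEFT JOIN tasks c ON a.parent_id = c.id

Result:
name      | project | parent  
----------+---------+---------
Optimize  | Epsilon | NULL    
Implement | Helix   | NULL    
Research  | NULL    | NULL    
Deploy    | Helix   | Research
Review    | Atlas   | Deploy  
Refactor  | NULL    | NULL    


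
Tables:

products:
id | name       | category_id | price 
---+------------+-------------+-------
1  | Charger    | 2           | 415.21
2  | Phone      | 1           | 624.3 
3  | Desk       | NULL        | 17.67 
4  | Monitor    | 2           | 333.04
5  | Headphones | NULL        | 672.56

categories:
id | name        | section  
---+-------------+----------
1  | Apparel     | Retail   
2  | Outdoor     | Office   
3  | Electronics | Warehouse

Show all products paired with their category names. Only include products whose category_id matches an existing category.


INNER JOIN keeps only products rows whose category_id matches an id in categories. Walk through each product:
  - product 1 (Charger): category_id=2 -> matches Outdoor
  - product 2 (Phone): category_id=1 -> matches Apparel
  - product 3 (Desk): category_id=NULL, no match -> dropped
  - product 4 (Monitor): category_id=2 -> matches Outdoor
  - product 5 (Headphones): category_id=NULL, no match -> dropped
So 2 of 5 rows are dropped.

SQL:
SELECT a.name, b.name AS category
FROM products a
INNER JOIN categories b ON a.category_id = b.id

Result:
name    | category
--------+---------
Charger | Outdoor 
Phone   | Apparel 
Monitor | Outdoor 


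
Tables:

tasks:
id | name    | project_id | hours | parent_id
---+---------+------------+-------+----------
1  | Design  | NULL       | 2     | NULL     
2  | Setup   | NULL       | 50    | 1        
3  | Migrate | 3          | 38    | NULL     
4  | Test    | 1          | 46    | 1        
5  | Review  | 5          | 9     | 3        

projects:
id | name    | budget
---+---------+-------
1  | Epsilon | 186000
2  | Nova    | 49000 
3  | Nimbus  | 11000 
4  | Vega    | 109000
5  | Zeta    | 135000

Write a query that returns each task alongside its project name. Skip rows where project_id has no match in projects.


INNER JOIN keeps only tasks rows whose project_id matches an id in projects. Walk through each task:
  - task 1 (Design): project_id=NULL, no match -> dropped
  - task 2 (Setup): project_id=NULL, no match -> dropped
  - task 3 (Migrate): project_id=3 -> matches Nimbus
  - task 4 (Test): project_id=1 -> matches Epsilon
  - task 5 (Review): project_id=5 -> matches Zeta
So 2 of 5 rows are dropped.

SQL:
SELECT a.name, b.name AS project
FROM tasks a
INNER JOIN projects b ON a.project_id = b.id

Result:
name    | project
--------+--------
Migrate | Nimbus 
Test    | Epsilon
Review  | Zeta   


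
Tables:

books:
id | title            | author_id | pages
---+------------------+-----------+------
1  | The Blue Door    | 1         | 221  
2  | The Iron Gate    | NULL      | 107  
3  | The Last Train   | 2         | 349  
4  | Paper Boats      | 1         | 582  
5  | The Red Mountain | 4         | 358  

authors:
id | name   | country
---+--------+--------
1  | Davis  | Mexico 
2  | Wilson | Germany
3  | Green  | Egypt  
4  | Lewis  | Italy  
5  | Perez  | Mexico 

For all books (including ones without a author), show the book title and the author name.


LEFT JOIN keeps every row from books (the left table); where author_id has no match in authors, the author columns become NULL. Walk through each book:
  - book 1 (The Blue Door): author_id=1 -> matches Davis
  - book 2 (The Iron Gate): author_id=NULL, no match -> kept with NULL
  - book 3 (The Last Train): author_id=2 -> matches Wilson
  - book 4 (Paper Boats): author_id=1 -> matches Davis
  - book 5 (The Red Mountain): author_id=4 -> matches Lewis
All 5 rows appear; 1 has NULL author.

SQL:
SELECT a.title, b.name AS author
FROM books a
LEFT JOIN authors b ON a.author_id = b.id

Result:
title            | author
-----------------+-------
The Blue Door    | Davis 
The Iron Gate    | NULL  
The Last Train   | Wilson
Paper Boats      | Davis 
The Red Mountain | Lewis 


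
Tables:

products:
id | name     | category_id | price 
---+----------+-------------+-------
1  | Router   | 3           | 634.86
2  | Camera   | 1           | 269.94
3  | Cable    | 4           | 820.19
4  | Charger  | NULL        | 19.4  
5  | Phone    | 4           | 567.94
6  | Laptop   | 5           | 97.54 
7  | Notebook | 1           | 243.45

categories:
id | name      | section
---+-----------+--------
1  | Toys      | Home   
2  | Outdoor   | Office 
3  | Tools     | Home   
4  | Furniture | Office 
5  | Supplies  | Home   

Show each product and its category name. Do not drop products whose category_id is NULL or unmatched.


LEFT JOIN keeps every row from products (the left table); where category_id has no match in categories, the category columns become NULL. Walk through each product:
  - product 1 (Router): category_id=3 -> matches Tools
  - product 2 (Camera): category_id=1 -> matches Toys
  - product 3 (Cable): category_id=4 -> matches Furniture
  - product 4 (Charger): category_id=NULL, no match -> kept with NULL
  - product 5 (Phone): category_id=4 -> matches Furniture
  - product 6 (Laptop): category_id=5 -> matches Supplies
  - product 7 (Notebook): category_id=1 -> matches Toys
All 7 rows appear; 1 has NULL category.

SQL:
SELECT a.name, b.name AS category
FROM products a
LEFT JOIN categories b ON a.category_id = b.id

Result:
name     | category 
---------+----------
Router   | Tools    
Camera   | Toys     
Cable    | Furniture
Charger  | NULL     
Phone    | Furniture
Laptop   | Supplies 
Notebook | Toys     


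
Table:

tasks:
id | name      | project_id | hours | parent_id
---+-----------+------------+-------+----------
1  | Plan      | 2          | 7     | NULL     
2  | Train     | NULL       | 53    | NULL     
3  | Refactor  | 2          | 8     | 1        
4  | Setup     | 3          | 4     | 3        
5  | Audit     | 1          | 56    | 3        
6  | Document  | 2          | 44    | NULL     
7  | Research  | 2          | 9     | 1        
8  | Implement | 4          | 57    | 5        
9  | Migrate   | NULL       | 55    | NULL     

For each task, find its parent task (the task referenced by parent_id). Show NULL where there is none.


This is a self-join: tasks is joined to a second copy of itself, matching each row's parent_id to another row's id. Use LEFT JOIN so rows with parent_id=NULL are kept.
  - task 1 (Plan): parent_id=NULL -> NULL
  - task 2 (Train): parent_id=NULL -> NULL
  - task 3 (Refactor): parent_id=1 -> Plan
  - task 4 (Setup): parent_id=3 -> Refactor
  - task 5 (Audit): parent_id=3 -> Refactor
  - task 6 (Document): parent_id=NULL -> NULL
  - task 7 (Research): parent_id=1 -> Plan
  - task 8 (Implement): parent_id=5 -> Audit
  - task 9 (Migrate): parent_id=NULL -> NULL

SQL:
SELECT a.name AS item, b.name AS parent
FROM tasks a
LEFT JOIN tasks b ON a.parent_id = b.id

Result:
item      | parent  
----------+---------
Plan      | NULL    
Train     | NULL    
Refactor  | Plan    
Setup     | Refactor
Audit     | Refactor
Document  | NULL    
Research  | Plan    
Implement | Audit   
Migrate   | NULL    


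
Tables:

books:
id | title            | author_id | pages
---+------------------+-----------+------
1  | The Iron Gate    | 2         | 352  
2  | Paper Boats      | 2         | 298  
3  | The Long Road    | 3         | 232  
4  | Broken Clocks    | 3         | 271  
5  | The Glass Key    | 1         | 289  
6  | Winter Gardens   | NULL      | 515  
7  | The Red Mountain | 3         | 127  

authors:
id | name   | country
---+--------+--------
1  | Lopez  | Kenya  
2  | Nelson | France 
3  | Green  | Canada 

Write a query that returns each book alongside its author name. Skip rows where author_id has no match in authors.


INNER JOIN keeps only books rows whose author_id matches an id in authors. Walk through each book:
  - book 1 (The Iron Gate): author_id=2 -> matches Nelson
  - book 2 (Paper Boats): author_id=2 -> matches Nelson
  - book 3 (The Long Road): author_id=3 -> matches Green
  - book 4 (Broken Clocks): author_id=3 -> matches Green
  - book 5 (The Glass Key): author_id=1 -> matches Lopez
  - book 6 (Winter Gardens): author_id=NULL, no match -> dropped
  - book 7 (The Red Mountain): author_id=3 -> matches Green
So 1 of 7 rows is dropped.

SQL:
SELECT a.title, b.name AS author
FROM books a
INNER JOIN authors b ON a.author_id = b.id

Result:
title            | author
-----------------+-------
The Iron Gate    | Nelson
Paper Boats      | Nelson
The Long Road    | Green 
Broken Clocks    | Green 
The Glass Key    | Lopez 
The Red Mountain | Green 


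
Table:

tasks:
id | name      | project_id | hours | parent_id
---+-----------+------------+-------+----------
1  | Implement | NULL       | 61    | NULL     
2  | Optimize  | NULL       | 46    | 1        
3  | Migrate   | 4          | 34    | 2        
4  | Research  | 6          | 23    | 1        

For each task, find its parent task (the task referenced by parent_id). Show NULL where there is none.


This is a self-join: tasks is joined to a second copy of itself, matching each row's parent_id to another row's id. Use LEFT JOIN so rows with parent_id=NULL are kept.
  - task 1 (Implement): parent_id=NULL -> NULL
  - task 2 (Optimize): parent_id=1 -> Implement
  - task 3 (Migrate): parent_id=2 -> Optimize
  - task 4 (Research): parent_id=1 -> Implement

SQL:
SELECT a.name AS item, b.name AS parent
FROM tasks a
LEFT JOIN tasks b ON a.parent_id = b.id

Result:
item      | parent   
----------+----------
Implement | NULL     
Optimize  | Implement
Migrate   | Optimize 
Research  | Implement


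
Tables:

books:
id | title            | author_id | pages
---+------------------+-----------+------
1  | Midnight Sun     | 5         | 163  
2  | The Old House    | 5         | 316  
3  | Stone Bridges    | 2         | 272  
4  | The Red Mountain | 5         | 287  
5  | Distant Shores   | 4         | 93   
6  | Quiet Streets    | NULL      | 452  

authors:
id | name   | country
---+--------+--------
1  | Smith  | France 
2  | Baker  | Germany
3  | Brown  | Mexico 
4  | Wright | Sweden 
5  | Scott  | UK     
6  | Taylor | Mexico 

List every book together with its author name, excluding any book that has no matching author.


INNER JOIN keeps only books rows whose author_id matches an id in authors. Walk through each book:
  - book 1 (Midnight Sun): author_id=5 -> matches Scott
  - book 2 (The Old House): author_id=5 -> matches Scott
  - book 3 (Stone Bridges): author_id=2 -> matches Baker
  - book 4 (The Red Mountain): author_id=5 -> matches Scott
  - book 5 (Distant Shores): author_id=4 -> matches Wright
  - book 6 (Quiet Streets): author_id=NULL, no match -> dropped
So 1 of 6 rows is dropped.

SQL:
SELECT a.title, b.name AS author
FROM books a
INNER JOIN authors b ON a.author_id = b.id

Result:
title            | author
-----------------+-------
Midnight Sun     | Scott 
The Old House    | Scott 
Stone Bridges    | Baker 
The Red Mountain | Scott 
Distant Shores   | Wright


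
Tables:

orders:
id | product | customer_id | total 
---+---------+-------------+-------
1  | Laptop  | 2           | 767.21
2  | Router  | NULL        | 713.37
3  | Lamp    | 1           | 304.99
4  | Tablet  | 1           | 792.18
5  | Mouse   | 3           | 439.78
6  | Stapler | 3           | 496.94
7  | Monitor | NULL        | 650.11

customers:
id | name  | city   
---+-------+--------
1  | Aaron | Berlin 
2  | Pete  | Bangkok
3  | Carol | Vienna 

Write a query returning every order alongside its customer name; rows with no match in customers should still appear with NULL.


LEFT JOIN keeps every row from orders (the left table); where customer_id has no match in customers, the customer columns become NULL. Walk through each order:
  - order 1 (Laptop): customer_id=2 -> matches Pete
  - order 2 (Router): customer_id=NULL, no match -> kept with NULL
  - order 3 (Lamp): customer_id=1 -> matches Aaron
  - order 4 (Tablet): customer_id=1 -> matches Aaron
  - order 5 (Mouse): customer_id=3 -> matches Carol
  - order 6 (Stapler): customer_id=3 -> matches Carol
  - order 7 (Monitor): customer_id=NULL, no match -> kept with NULL
All 7 rows appear; 2 have NULL customer.

SQL:
SELECT a.product, b.name AS customer
FROM orders a
LEFT JOIN customers b ON a.customer_id = b.id

Result:
product | customer
--------+---------
Laptop  | Pete    
Router  | NULL    
Lamp    | Aaron   
Tablet  | Aaron   
Mouse   | Carol   
Stapler | Carol   
Monitor | NULL    


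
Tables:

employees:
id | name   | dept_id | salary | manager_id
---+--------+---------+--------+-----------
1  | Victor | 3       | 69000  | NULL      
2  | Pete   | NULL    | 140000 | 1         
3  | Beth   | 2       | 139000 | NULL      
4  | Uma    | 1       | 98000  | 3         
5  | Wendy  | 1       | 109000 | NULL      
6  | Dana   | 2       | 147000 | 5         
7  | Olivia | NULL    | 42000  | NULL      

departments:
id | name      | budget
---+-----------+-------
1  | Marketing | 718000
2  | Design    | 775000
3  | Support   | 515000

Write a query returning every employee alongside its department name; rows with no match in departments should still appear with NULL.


LEFT JOIN keeps every row from employees (the left table); where dept_id has no match in departments, the department columns become NULL. Walk through each employee:
  - employee 1 (Victor): dept_id=3 -> matches Support
  - employee 2 (Pete): dept_id=NULL, no match -> kept with NULL
  - employee 3 (Beth): dept_id=2 -> matches Design
  - employee 4 (Uma): dept_id=1 -> matches Marketing
  - employee 5 (Wendy): dept_id=1 -> matches Marketing
  - employee 6 (Dana): dept_id=2 -> matches Design
  - employee 7 (Olivia): dept_id=NULL, no match -> kept with NULL
All 7 rows appear; 2 have NULL department.

SQL:
SELECT a.name, b.name AS department
FROM employees a
LEFT JOIN departments b ON a.dept_id = b.id

Result:
name   | department
-------+-----------
Victor | Support   
Pete   | NULL      
Beth   | Design    
Uma    | Marketing 
Wendy  | Marketing 
Dana   | Design    
Olivia | NULL      


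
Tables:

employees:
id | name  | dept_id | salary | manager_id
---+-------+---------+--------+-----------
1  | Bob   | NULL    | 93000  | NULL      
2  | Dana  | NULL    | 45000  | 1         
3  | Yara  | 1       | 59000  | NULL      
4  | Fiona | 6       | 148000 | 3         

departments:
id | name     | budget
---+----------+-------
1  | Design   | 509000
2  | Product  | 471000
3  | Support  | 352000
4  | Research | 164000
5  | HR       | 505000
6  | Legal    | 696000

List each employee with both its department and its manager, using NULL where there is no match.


Two LEFT JOINs from the same base table employees: one to departments via dept_id, one to employees itself via manager_id. Both are LEFT so every employee is preserved.
Match against departments:
  - employee 1 (Bob): dept_id=NULL, no match -> kept with NULL
  - employee 2 (Dana): dept_id=NULL, no match -> kept with NULL
  - employee 3 (Yara): dept_id=1 -> matches Design
  - employee 4 (Fiona): dept_id=6 -> matches Legal
Match against employees (self):
  - employee 1 (Bob): manager_id=NULL -> NULL
  - employee 2 (Dana): manager_id=1 -> Bob
  - employee 3 (Yara): manager_id=NULL -> NULL
  - employee 4 (Fiona): manager_id=3 -> Yara

SQL:
SELECT a.name, b.name AS department, c.name AS manager
FROM employees a
LEFT JOIN departments b ON a.dept_id = b.id
LEFT JOIN employees c ON a.manager_id = c.id

Result:
name  | department | manager
------+------------+--------
Bob   | NULL       | NULL   
Dana  | NULL       | Bob    
Yara  | Design     | NULL   
Fiona | Legal      | Yara   


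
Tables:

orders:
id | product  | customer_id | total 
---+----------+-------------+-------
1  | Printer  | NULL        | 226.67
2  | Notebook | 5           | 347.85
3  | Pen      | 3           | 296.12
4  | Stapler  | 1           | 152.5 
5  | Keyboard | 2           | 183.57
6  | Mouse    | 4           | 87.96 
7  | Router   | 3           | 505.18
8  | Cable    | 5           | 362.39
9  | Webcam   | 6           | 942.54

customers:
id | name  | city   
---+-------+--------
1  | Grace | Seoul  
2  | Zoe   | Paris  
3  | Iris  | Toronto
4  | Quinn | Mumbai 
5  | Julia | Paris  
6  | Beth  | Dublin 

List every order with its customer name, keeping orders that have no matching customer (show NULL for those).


LEFT JOIN keeps every row from orders (the left table); where customer_id has no match in customers, the customer columns become NULL. Walk through each order:
  - order 1 (Printer): customer_id=NULL, no match -> kept with NULL
  - order 2 (Notebook): customer_id=5 -> matches Julia
  - order 3 (Pen): customer_id=3 -> matches Iris
  - order 4 (Stapler): customer_id=1 -> matches Grace
  - order 5 (Keyboard): customer_id=2 -> matches Zoe
  - order 6 (Mouse): customer_id=4 -> matches Quinn
  - order 7 (Router): customer_id=3 -> matches Iris
  - order 8 (Cable): customer_id=5 -> matches Julia
  - order 9 (Webcam): customer_id=6 -> matches Beth
All 9 rows appear; 1 has NULL customer.

SQL:
SELECT a.product, b.name AS customer
FROM orders a
LEFT JOIN customers b ON a.customer_id = b.id

Result:
product  | customer
---------+---------
Printer  | NULL    
Notebook | Julia   
Pen      | Iris    
Stapler  | Grace   
Keyboard | Zoe     
Mouse    | Quinn   
Router   | Iris    
Cable    | Julia   
Webcam   | Beth    


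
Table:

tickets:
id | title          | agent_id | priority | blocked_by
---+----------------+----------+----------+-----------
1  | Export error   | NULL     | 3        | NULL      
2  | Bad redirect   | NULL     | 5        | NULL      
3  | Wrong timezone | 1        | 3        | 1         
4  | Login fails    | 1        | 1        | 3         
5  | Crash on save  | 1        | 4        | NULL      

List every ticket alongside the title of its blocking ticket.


This is a self-join: tickets is joined to a second copy of itself, matching each row's blocked_by to another row's id. Use LEFT JOIN so rows with blocked_by=NULL are kept.
  - ticket 1 (Export error): blocked_by=NULL -> NULL
  - ticket 2 (Bad redirect): blocked_by=NULL -> NULL
  - ticket 3 (Wrong timezone): blocked_by=1 -> Export error
  - ticket 4 (Login fails): blocked_by=3 -> Wrong timezone
  - ticket 5 (Crash on save): blocked_by=NULL -> NULL

SQL:
SELECT a.title AS item, b.title AS blocked_by
FROM tickets a
LEFT JOIN tickets b ON a.blocked_by = b.id

Result:
item           | blocked_by    
---------------+---------------
Export error   | NULL          
Bad redirect   | NULL          
Wrong timezone | Export error  
Login fails    | Wrong timezone
Crash on save  | NULL          


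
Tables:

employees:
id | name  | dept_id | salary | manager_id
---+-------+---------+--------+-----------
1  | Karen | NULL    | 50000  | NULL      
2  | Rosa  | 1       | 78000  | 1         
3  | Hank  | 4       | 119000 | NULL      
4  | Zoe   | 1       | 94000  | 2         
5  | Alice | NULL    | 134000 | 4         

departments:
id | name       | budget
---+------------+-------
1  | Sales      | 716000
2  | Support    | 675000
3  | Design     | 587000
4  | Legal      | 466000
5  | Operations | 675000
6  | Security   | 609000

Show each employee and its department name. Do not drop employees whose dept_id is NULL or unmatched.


LEFT JOIN keeps every row from employees (the left table); where dept_id has no match in departments, the department columns become NULL. Walk through each employee:
  - employee 1 (Karen): dept_id=NULL, no match -> kept with NULL
  - employee 2 (Rosa): dept_id=1 -> matches Sales
  - employee 3 (Hank): dept_id=4 -> matches Legal
  - employee 4 (Zoe): dept_id=1 -> matches Sales
  - employee 5 (Alice): dept_id=NULL, no match -> kept with NULL
All 5 rows appear; 2 have NULL department.

SQL:
SELECT a.name, b.name AS department
FROM employees a
LEFT JOIN departments b ON a.dept_id = b.id

Result:
name  | department
------+-----------
Karen | NULL      
Rosa  | Sales     
Hank  | Legal     
Zoe   | Sales     
Alice | NULL      


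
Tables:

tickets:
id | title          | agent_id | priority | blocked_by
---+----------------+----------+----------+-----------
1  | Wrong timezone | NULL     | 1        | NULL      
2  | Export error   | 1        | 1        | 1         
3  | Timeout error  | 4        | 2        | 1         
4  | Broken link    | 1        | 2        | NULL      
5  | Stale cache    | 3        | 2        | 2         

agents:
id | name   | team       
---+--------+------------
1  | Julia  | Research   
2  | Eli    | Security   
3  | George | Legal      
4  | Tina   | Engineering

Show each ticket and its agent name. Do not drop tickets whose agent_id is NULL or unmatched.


LEFT JOIN keeps every row from tickets (the left table); where agent_id has no match in agents, the agent columns become NULL. Walk through each ticket:
  - ticket 1 (Wrong timezone): agent_id=NULL, no match -> kept with NULL
  - ticket 2 (Export error): agent_id=1 -> matches Julia
  - ticket 3 (Timeout error): agent_id=4 -> matches Tina
  - ticket 4 (Broken link): agent_id=1 -> matches Julia
  - ticket 5 (Stale cache): agent_id=3 -> matches George
All 5 rows appear; 1 has NULL agent.

SQL:
SELECT a.title, b.name AS agent
FROM tickets a
LEFT JOIN agents b ON a.agent_id = b.id

Result:
title          | agent 
---------------+-------
Wrong timezone | NULL  
Export error   | Julia 
Timeout error  | Tina  
Broken link    | Julia 
Stale cache    | George


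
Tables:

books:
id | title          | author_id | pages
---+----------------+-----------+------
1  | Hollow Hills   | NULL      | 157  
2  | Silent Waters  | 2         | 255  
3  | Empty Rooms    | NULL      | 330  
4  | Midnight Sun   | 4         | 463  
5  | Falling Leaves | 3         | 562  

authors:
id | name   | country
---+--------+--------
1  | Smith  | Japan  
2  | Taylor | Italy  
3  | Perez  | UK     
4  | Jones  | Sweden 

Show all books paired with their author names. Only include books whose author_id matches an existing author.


INNER JOIN keeps only books rows whose author_id matches an id in authors. Walk through each book:
  - book 1 (Hollow Hills): author_id=NULL, no match -> dropped
  - book 2 (Silent Waters): author_id=2 -> matches Taylor
  - book 3 (Empty Rooms): author_id=NULL, no match -> dropped
  - book 4 (Midnight Sun): author_id=4 -> matches Jones
  - book 5 (Falling Leaves): author_id=3 -> matches Perez
So 2 of 5 rows are dropped.

SQL:
SELECT a.title, b.name AS author
FROM books a
INNER JOIN authors b ON a.author_id = b.id

Result:
title          | author
---------------+-------
Silent Waters  | Taylor
Midnight Sun   | Jones 
Falling Leaves | Perez 


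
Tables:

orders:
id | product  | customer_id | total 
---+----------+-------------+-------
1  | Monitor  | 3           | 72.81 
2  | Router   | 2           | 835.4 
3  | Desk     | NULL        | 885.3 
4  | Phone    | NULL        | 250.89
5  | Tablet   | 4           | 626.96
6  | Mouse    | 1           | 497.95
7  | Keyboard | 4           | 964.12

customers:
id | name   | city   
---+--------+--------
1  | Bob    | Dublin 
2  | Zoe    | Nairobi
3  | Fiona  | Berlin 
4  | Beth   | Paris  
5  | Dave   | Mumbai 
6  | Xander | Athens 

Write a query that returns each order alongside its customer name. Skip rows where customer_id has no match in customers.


INNER JOIN keeps only orders rows whose customer_id matches an id in customers. Walk through each order:
  - order 1 (Monitor): customer_id=3 -> matches Fiona
  - order 2 (Router): customer_id=2 -> matches Zoe
  - order 3 (Desk): customer_id=NULL, no match -> dropped
  - order 4 (Phone): customer_id=NULL, no match -> dropped
  - order 5 (Tablet): customer_id=4 -> matches Beth
  - order 6 (Mouse): customer_id=1 -> matches Bob
  - order 7 (Keyboard): customer_id=4 -> matches Beth
So 2 of 7 rows are dropped.

SQL:
SELECT a.product, b.name AS customer
FROM orders a
INNER JOIN customers b ON a.customer_id = b.id

Result:
product  | customer
---------+---------
Monitor  | Fiona   
Router   | Zoe     
Tablet   | Beth    
Mouse    | Bob     
Keyboard | Beth    


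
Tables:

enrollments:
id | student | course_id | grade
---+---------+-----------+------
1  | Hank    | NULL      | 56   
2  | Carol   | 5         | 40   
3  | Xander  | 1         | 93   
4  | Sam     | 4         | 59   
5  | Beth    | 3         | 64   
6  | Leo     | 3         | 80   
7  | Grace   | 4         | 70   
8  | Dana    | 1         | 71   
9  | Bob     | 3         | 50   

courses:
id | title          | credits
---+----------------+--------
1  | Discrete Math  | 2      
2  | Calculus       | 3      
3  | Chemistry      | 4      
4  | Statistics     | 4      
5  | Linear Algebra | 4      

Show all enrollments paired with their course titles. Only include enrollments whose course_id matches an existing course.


INNER JOIN keeps only enrollments rows whose course_id matches an id in courses. Walk through each enrollment:
  - enrollment 1 (Hank): course_id=NULL, no match -> dropped
  - enrollment 2 (Carol): course_id=5 -> matches Linear Algebra
  - enrollment 3 (Xander): course_id=1 -> matches Discrete Math
  - enrollment 4 (Sam): course_id=4 -> matches Statistics
  - enrollment 5 (Beth): course_id=3 -> matches Chemistry
  - enrollment 6 (Leo): course_id=3 -> matches Chemistry
  - enrollment 7 (Grace): course_id=4 -> matches Statistics
  - enrollment 8 (Dana): course_id=1 -> matches Discrete Math
  - enrollment 9 (Bob): course_id=3 -> matches Chemistry
So 1 of 9 rows is dropped.

SQL:
SELECT a.student, b.title AS course
FROM enrollments a
INNER JOIN courses b ON a.course_id = b.id

Result:
student | course        
--------+---------------
Carol   | Linear Algebra
Xander  | Discrete Math 
Sam     | Statistics    
Beth    | Chemistry     
Leo     | Chemistry     
Grace   | Statistics    
Dana    | Discrete Math 
Bob     | Chemistry     


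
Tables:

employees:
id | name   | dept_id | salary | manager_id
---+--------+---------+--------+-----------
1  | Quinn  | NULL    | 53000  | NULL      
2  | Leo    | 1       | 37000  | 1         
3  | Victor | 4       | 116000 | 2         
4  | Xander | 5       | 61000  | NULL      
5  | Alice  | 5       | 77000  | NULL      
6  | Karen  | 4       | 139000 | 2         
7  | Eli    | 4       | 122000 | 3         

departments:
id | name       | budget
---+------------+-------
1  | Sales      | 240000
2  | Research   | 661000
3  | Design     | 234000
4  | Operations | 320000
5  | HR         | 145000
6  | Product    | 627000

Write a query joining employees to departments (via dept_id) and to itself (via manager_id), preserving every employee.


Two LEFT JOINs from the same base table employees: one to departments via dept_id, one to employees itself via manager_id. Both are LEFT so every employee is preserved.
Match against departments:
  - employee 1 (Quinn): dept_id=NULL, no match -> kept with NULL
  - employee 2 (Leo): dept_id=1 -> matches Sales
  - employee 3 (Victor): dept_id=4 -> matches Operations
  - employee 4 (Xander): dept_id=5 -> matches HR
  - employee 5 (Alice): dept_id=5 -> matches HR
  - employee 6 (Karen): dept_id=4 -> matches Operations
  - employee 7 (Eli): dept_id=4 -> matches Operations
Match against employees (self):
  - employee 1 (Quinn): manager_id=NULL -> NULL
  - employee 2 (Leo): manager_id=1 -> Quinn
  - employee 3 (Victor): manager_id=2 -> Leo
  - employee 4 (Xander): manager_id=NULL -> NULL
  - employee 5 (Alice): manager_id=NULL -> NULL
  - employee 6 (Karen): manager_id=2 -> Leo
  - employee 7 (Eli): manager_id=3 -> Victor

SQL:
SELECT a.name, b.name AS department, c.name AS manager
FROM employees a
LEFT JOIN departments b ON a.dept_id = b.id
LEFT JOIN employees c ON a.manager_id = c.id

Result:
name   | department | manager
-------+------------+--------
Quinn  | NULL       | NULL   
Leo    | Sales      | Quinn  
Victor | Operations | Leo    
Xander | HR         | NULL   
Alice  | HR         | NULL   
Karen  | Operations | Leo    
Eli    | Operations | Victor 


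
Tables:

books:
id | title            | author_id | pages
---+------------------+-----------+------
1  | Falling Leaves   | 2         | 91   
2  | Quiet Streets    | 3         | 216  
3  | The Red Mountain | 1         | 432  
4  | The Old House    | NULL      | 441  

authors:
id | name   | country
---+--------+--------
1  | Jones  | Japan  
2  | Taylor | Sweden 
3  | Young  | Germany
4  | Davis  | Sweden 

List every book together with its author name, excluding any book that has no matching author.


INNER JOIN keeps only books rows whose author_id matches an id in authors. Walk through each book:
  - book 1 (Falling Leaves): author_id=2 -> matches Taylor
  - book 2 (Quiet Streets): author_id=3 -> matches Young
  - book 3 (The Red Mountain): author_id=1 -> matches Jones
  - book 4 (The Old House): author_id=NULL, no match -> dropped
So 1 of 4 rows is dropped.

SQL:
SELECT a.title, b.name AS author
FROM books a
INNER JOIN authors b ON a.author_id = b.id

Result:
title            | author
-----------------+-------
Falling Leaves   | Taylor
Quiet Streets    | Young 
The Red Mountain | Jones 


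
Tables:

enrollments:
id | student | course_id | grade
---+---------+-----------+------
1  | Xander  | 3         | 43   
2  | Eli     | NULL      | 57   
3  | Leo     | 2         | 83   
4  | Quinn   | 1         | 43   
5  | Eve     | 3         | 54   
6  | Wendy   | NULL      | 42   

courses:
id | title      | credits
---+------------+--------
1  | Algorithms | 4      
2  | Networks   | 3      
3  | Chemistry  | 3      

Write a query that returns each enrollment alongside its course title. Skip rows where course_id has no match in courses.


INNER JOIN keeps only enrollments rows whose course_id matches an id in courses. Walk through each enrollment:
  - enrollment 1 (Xander): course_id=3 -> matches Chemistry
  - enrollment 2 (Eli): course_id=NULL, no match -> dropped
  - enrollment 3 (Leo): course_id=2 -> matches Networks
  - enrollment 4 (Quinn): course_id=1 -> matches Algorithms
  - enrollment 5 (Eve): course_id=3 -> matches Chemistry
  - enrollment 6 (Wendy): course_id=NULL, no match -> dropped
So 2 of 6 rows are dropped.

SQL:
SELECT a.student, b.title AS course
FROM enrollments a
INNER JOIN courses b ON a.course_id = b.id

Result:
student | course    
--------+-----------
Xander  | Chemistry 
Leo     | Networks  
Quinn   | Algorithms
Eve     | Chemistry 


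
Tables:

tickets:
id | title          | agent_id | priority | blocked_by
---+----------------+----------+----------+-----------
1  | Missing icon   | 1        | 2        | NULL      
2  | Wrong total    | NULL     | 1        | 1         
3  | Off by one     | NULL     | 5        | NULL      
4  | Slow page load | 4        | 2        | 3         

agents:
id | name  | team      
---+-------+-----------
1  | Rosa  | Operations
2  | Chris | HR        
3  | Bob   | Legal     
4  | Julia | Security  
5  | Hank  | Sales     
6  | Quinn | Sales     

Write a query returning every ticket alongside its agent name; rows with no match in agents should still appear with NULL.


LEFT JOIN keeps every row from tickets (the left table); where agent_id has no match in agents, the agent columns become NULL. Walk through each ticket:
  - ticket 1 (Missing icon): agent_id=1 -> matches Rosa
  - ticket 2 (Wrong total): agent_id=NULL, no match -> kept with NULL
  - ticket 3 (Off by one): agent_id=NULL, no match -> kept with NULL
  - ticket 4 (Slow page load): agent_id=4 -> matches Julia
All 4 rows appear; 2 have NULL agent.

SQL:
SELECT a.title, b.name AS agent
FROM tickets a
LEFT JOIN agents b ON a.agent_id = b.id

Result:
title          | agent
---------------+------
Missing icon   | Rosa 
Wrong total    | NULL 
Off by one     | NULL 
Slow page load | Julia
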